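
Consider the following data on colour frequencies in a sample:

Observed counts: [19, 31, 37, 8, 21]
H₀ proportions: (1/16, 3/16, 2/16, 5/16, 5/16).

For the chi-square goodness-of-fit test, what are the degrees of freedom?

degrees of freedom = 4

df = k − 1 = 5 − 1 = 4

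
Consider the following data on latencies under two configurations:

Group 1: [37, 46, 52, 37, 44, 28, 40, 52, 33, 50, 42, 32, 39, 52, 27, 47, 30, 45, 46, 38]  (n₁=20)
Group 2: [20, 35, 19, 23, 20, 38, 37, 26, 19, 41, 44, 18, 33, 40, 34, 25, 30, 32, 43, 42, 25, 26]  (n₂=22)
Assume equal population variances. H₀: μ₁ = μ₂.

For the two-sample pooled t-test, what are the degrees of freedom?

degrees of freedom = 40

df = n₁ + n₂ − 2 = 20 + 22 − 2 = 40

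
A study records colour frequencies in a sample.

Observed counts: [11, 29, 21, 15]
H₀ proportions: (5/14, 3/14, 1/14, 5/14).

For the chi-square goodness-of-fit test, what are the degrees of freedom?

df = k − 1 = 4 − 1 = 3

degrees of freedom = 3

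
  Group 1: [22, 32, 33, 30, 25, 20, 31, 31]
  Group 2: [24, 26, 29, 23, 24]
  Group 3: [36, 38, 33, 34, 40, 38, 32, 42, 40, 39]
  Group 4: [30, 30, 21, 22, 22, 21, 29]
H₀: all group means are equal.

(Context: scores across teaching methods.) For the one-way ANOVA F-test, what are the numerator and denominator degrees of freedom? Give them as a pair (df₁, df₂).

degrees of freedom = [3, 26]

k = 4 groups, N = 30 total
df = (k−1, N−k) = (4−1, 30−4) = (3, 26)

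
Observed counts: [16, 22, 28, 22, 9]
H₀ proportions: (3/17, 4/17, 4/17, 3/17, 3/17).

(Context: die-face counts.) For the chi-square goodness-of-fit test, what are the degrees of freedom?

df = k − 1 = 5 − 1 = 4

degrees of freedom = 4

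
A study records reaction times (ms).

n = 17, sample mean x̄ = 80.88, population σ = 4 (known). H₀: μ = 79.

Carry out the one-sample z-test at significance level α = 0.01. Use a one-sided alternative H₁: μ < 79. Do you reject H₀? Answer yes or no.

reject H₀: no

SE = σ/√n = 4/√17 = 0.9701
z = (x̄−μ₀)/SE = (80.88−79)/0.9701 = 1.9379
p-value (one-sided, H₁ less) = 0.97368
At α=0.01: p ≥ α → fail to reject H₀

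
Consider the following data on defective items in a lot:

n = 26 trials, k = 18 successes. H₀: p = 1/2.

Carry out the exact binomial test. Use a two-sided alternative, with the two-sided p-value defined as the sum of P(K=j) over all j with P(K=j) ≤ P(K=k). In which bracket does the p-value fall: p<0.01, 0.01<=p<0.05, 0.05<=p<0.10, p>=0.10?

p-value bracket: 0.05<=p<0.10

Exact binomial: n=26, k=18, p₀=1/2=0.5000
P(X=j) = C(n,j)·p₀^j·(1−p₀)^(n−j); p = Σ P(X=j) over j with P(X=j) ≤ P(X=18)
p-value (two-sided) = 0.07552
→ bracket: 0.05<=p<0.10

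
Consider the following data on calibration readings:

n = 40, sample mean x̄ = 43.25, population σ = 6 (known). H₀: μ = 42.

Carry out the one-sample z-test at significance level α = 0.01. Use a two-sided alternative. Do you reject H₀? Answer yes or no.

SE = σ/√n = 6/√40 = 0.9487
z = (x̄−μ₀)/SE = (43.25−42)/0.9487 = 1.3176
p-value (two-sided) = 0.18763
At α=0.01: p ≥ α → fail to reject H₀

reject H₀: no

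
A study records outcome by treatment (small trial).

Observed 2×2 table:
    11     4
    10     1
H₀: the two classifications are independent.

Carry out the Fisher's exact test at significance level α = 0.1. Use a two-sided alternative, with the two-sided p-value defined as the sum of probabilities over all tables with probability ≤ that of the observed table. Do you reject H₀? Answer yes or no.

Margins: r₁=15, r₂=11, c₁=21, c₂=5, n=26
p_obs = C(15,11)·C(11,10)/C(26,21); sum pmf over tables with pmf ≤ p_obs
p-value (two-sided) = 0.35619
At α=0.1: p ≥ α → fail to reject H₀

reject H₀: no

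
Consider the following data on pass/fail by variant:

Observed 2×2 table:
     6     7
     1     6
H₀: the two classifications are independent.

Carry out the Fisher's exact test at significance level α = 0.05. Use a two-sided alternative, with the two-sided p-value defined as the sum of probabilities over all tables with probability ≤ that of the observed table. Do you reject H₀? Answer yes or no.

Margins: r₁=13, r₂=7, c₁=7, c₂=13, n=20
p_obs = C(13,6)·C(7,1)/C(20,7); sum pmf over tables with pmf ≤ p_obs
p-value (two-sided) = 0.32853
At α=0.05: p ≥ α → fail to reject H₀

reject H₀: no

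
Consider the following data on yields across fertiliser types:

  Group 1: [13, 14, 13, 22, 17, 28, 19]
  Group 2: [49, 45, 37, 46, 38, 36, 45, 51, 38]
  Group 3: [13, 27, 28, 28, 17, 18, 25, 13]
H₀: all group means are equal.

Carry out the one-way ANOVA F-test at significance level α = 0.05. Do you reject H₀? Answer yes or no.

Group means [18.00, 42.78, 21.12], grand mean 28.333
SSB = Σnᵢ(x̄ᵢ−x̄)² = 3040.903; SSW = ΣΣ(x−x̄ᵢ)² = 738.431
MSB = 3040.903/2 = 1520.4514; MSW = 738.431/21 = 35.1634
F = MSB/MSW = 43.2397
df = (2, 21)
p-value (upper-tail) = 0.00000
At α=0.05: p < α → reject H₀

reject H₀: yes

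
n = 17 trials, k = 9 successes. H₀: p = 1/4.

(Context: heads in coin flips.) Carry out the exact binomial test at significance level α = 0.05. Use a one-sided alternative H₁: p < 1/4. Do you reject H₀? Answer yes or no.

Exact binomial: n=17, k=9, p₀=1/4=0.2500
P(X≤9) from Σ C(n,i)·p₀^i·(1−p₀)^(n−i)
p-value (one-sided, H₁ less) = 0.99690
At α=0.05: p ≥ α → fail to reject H₀

reject H₀: no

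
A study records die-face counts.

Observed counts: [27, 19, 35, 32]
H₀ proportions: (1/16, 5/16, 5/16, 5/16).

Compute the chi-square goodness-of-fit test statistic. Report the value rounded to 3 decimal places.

test statistic = 64.133

n = 113; E_i = n·p_i = [7.06, 35.31, 35.31, 35.31]
χ² = (27−7.06)²/7.06 + (19−35.31)²/35.31 + (35−35.31)²/35.31 + (32−35.31)²/35.31 = 64.1327
df = 3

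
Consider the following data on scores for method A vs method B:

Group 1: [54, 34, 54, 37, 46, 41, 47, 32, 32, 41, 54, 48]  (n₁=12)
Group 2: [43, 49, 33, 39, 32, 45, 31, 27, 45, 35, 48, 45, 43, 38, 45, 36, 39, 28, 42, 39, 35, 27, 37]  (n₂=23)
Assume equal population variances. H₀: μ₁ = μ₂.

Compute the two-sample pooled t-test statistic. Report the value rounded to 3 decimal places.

x̄₁=43.333, s₁=8.414, n₁=12
x̄₂=38.304, s₂=6.602, n₂=23
s_p² = [11·8.414² + 22·6.602²]/33 = 52.6526
SE = √(s_p²·(1/12+1/23)) = 2.5840
t = (43.333−38.304)/2.5840 = 1.9462
df = 33

test statistic = 1.946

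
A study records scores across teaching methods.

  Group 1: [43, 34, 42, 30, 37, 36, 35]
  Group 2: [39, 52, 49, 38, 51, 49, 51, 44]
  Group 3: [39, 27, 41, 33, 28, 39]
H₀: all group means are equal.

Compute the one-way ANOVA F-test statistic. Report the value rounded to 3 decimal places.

Group means [36.71, 46.62, 34.50], grand mean 39.857
SSB = Σnᵢ(x̄ᵢ−x̄)² = 607.768; SSW = ΣΣ(x−x̄ᵢ)² = 524.804
MSB = 607.768/2 = 303.8839; MSW = 524.804/18 = 29.1558
F = MSB/MSW = 10.4228
df = (2, 18)

test statistic = 10.423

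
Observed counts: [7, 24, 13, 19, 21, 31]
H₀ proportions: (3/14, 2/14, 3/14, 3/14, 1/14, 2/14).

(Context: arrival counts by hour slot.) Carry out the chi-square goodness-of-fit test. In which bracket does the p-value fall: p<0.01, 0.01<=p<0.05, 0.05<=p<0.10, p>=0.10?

n = 115; E_i = n·p_i = [24.64, 16.43, 24.64, 24.64, 8.21, 16.43]
χ² = (7−24.64)²/24.64 + (24−16.43)²/16.43 + (13−24.64)²/24.64 + (19−24.64)²/24.64 + (21−8.21)²/8.21 + (31−16.43)²/16.43 = 55.7391
df = 5
p-value (upper-tail) = 0.00000
→ bracket: p<0.01

p-value bracket: p<0.01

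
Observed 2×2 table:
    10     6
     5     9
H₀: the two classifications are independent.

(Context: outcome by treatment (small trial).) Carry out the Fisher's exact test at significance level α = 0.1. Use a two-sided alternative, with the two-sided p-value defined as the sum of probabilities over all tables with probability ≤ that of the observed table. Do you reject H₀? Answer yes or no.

Margins: r₁=16, r₂=14, c₁=15, c₂=15, n=30
p_obs = C(16,10)·C(14,5)/C(30,15); sum pmf over tables with pmf ≤ p_obs
p-value (two-sided) = 0.27230
At α=0.1: p ≥ α → fail to reject H₀

reject H₀: no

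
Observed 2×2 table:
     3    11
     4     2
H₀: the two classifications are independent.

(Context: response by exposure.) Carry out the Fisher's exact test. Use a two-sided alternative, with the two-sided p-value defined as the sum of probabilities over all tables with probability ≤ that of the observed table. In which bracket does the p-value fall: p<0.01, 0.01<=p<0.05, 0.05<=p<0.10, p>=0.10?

Margins: r₁=14, r₂=6, c₁=7, c₂=13, n=20
p_obs = C(14,3)·C(6,4)/C(20,7); sum pmf over tables with pmf ≤ p_obs
p-value (two-sided) = 0.12193
→ bracket: p>=0.10

p-value bracket: p>=0.10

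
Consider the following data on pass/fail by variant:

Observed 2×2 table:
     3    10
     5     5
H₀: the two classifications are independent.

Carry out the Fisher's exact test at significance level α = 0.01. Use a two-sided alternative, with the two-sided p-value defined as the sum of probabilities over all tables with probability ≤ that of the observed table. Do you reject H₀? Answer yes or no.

Margins: r₁=13, r₂=10, c₁=8, c₂=15, n=23
p_obs = C(13,3)·C(10,5)/C(23,8); sum pmf over tables with pmf ≤ p_obs
p-value (two-sided) = 0.22129
At α=0.01: p ≥ α → fail to reject H₀

reject H₀: no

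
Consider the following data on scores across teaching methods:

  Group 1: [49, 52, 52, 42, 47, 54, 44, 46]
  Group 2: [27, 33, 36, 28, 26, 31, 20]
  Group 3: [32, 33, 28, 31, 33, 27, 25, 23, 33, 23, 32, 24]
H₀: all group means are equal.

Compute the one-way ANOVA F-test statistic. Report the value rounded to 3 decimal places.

test statistic = 54.378

Group means [48.25, 28.71, 28.67], grand mean 34.481
SSB = Σnᵢ(x̄ᵢ−x̄)² = 2155.146; SSW = ΣΣ(x−x̄ᵢ)² = 475.595
MSB = 2155.146/2 = 1077.5728; MSW = 475.595/24 = 19.8165
F = MSB/MSW = 54.3776
df = (2, 24)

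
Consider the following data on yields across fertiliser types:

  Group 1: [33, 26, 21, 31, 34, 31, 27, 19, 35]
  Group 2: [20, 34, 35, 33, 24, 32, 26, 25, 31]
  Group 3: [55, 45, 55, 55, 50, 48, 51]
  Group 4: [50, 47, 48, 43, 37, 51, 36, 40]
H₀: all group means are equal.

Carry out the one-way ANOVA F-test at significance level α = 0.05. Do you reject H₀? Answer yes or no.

reject H₀: yes

Group means [28.56, 28.89, 51.29, 44.00], grand mean 37.212
SSB = Σnᵢ(x̄ᵢ−x̄)² = 3052.975; SSW = ΣΣ(x−x̄ᵢ)² = 814.540
MSB = 3052.975/3 = 1017.6585; MSW = 814.540/29 = 28.0876
F = MSB/MSW = 36.2316
df = (3, 29)
p-value (upper-tail) = 0.00000
At α=0.05: p < α → reject H₀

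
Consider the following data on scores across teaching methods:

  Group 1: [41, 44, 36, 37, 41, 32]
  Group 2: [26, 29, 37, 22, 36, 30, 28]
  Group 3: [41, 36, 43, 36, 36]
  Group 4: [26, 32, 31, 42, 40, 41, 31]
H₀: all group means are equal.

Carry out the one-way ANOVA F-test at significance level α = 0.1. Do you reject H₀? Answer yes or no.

reject H₀: yes

Group means [38.50, 29.71, 38.40, 34.71], grand mean 34.960
SSB = Σnᵢ(x̄ᵢ−x̄)² = 327.403; SSW = ΣΣ(x−x̄ᵢ)² = 539.557
MSB = 327.403/3 = 109.1343; MSW = 539.557/21 = 25.6932
F = MSB/MSW = 4.2476
df = (3, 21)
p-value (upper-tail) = 0.01708
At α=0.1: p < α → reject H₀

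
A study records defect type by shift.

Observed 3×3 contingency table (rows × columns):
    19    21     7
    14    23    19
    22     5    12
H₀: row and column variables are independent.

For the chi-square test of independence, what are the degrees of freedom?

df = (r−1)(c−1) = (3−1)·(3−1) = 4

degrees of freedom = 4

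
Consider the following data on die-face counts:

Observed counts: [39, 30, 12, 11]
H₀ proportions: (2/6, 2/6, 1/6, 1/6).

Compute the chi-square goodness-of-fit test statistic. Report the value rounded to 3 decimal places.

n = 92; E_i = n·p_i = [30.67, 30.67, 15.33, 15.33]
χ² = (39−30.67)²/30.67 + (30−30.67)²/30.67 + (12−15.33)²/15.33 + (11−15.33)²/15.33 = 4.2283
df = 3

test statistic = 4.228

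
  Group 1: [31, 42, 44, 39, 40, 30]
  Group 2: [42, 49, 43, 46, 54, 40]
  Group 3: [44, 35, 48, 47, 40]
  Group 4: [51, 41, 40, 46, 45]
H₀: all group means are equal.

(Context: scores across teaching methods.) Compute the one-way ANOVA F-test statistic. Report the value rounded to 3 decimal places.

Group means [37.67, 45.67, 42.80, 44.60], grand mean 42.591
SSB = Σnᵢ(x̄ᵢ−x̄)² = 222.652; SSW = ΣΣ(x−x̄ᵢ)² = 494.667
MSB = 222.652/3 = 74.2172; MSW = 494.667/18 = 27.4815
F = MSB/MSW = 2.7006
df = (3, 18)

test statistic = 2.701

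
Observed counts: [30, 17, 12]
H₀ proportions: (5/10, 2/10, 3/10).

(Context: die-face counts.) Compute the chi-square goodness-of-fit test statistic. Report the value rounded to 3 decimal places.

test statistic = 4.136

n = 59; E_i = n·p_i = [29.50, 11.80, 17.70]
χ² = (30−29.50)²/29.50 + (17−11.80)²/11.80 + (12−17.70)²/17.70 = 4.1356
df = 2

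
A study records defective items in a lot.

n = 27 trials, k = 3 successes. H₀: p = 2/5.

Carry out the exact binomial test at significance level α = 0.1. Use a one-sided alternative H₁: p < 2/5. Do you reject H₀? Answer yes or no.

Exact binomial: n=27, k=3, p₀=2/5=0.4000
P(X≤3) from Σ C(n,i)·p₀^i·(1−p₀)^(n−i)
p-value (one-sided, H₁ less) = 0.00107
At α=0.1: p < α → reject H₀

reject H₀: yes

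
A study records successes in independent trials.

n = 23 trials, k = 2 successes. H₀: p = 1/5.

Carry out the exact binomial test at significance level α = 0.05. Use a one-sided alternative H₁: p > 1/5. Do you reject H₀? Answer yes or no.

reject H₀: no

Exact binomial: n=23, k=2, p₀=1/5=0.2000
P(X≥2) from Σ C(n,i)·p₀^i·(1−p₀)^(n−i)
p-value (one-sided, H₁ greater) = 0.96016
At α=0.05: p ≥ α → fail to reject H₀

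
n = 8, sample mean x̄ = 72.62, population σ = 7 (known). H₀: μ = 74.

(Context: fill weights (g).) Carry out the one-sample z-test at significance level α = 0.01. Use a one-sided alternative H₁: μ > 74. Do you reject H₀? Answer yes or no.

SE = σ/√n = 7/√8 = 2.4749
z = (x̄−μ₀)/SE = (72.62−74)/2.4749 = -0.5576
p-value (one-sided, H₁ greater) = 0.71144
At α=0.01: p ≥ α → fail to reject H₀

reject H₀: no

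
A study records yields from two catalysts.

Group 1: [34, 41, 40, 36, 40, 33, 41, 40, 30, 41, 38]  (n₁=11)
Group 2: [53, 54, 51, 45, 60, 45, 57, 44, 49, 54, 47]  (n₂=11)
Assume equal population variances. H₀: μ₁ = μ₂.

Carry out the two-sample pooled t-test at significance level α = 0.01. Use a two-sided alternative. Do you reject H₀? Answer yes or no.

reject H₀: yes

x̄₁=37.636, s₁=3.828, n₁=11
x̄₂=50.818, s₂=5.288, n₂=11
s_p² = [10·3.828² + 10·5.288²]/20 = 21.3091
SE = √(s_p²·(1/11+1/11)) = 1.9683
t = (37.636−50.818)/1.9683 = -6.6969
df = 20
p-value (two-sided) = 0.00000
At α=0.01: p < α → reject H₀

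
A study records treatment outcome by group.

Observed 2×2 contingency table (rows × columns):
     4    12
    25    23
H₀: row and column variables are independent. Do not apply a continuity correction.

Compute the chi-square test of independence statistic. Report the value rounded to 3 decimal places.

test statistic = 3.552

Row totals [16, 48], col totals [29, 35], n=64
χ² = (4−7.25)²/7.25 + (12−8.75)²/8.75 + (25−21.75)²/21.75 + (23−26.25)²/26.25 = 3.5521
df = 1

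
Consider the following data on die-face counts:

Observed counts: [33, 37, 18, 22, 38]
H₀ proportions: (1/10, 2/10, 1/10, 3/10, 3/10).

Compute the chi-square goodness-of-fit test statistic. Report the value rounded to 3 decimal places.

n = 148; E_i = n·p_i = [14.80, 29.60, 14.80, 44.40, 44.40]
χ² = (33−14.80)²/14.80 + (37−29.60)²/29.60 + (18−14.80)²/14.80 + (22−44.40)²/44.40 + (38−44.40)²/44.40 = 37.1464
df = 4

test statistic = 37.146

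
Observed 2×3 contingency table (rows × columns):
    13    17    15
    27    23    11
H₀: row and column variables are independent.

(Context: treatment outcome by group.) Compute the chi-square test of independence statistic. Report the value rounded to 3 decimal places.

Row totals [45, 61], col totals [40, 40, 26], n=106
χ² = (13−16.98)²/16.98 + (17−16.98)²/16.98 + (15−11.04)²/11.04 + (27−23.02)²/23.02 + (23−23.02)²/23.02 + (11−14.96)²/14.96 = 4.0936
df = 2

test statistic = 4.094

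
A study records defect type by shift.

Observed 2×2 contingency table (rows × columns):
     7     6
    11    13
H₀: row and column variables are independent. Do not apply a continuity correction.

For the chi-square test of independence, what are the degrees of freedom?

df = (r−1)(c−1) = (2−1)·(2−1) = 1

degrees of freedom = 1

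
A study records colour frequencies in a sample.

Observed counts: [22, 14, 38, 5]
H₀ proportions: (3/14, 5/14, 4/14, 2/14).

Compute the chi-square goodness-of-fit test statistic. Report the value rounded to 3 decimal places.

n = 79; E_i = n·p_i = [16.93, 28.21, 22.57, 11.29]
χ² = (22−16.93)²/16.93 + (14−28.21)²/28.21 + (38−22.57)²/22.57 + (5−11.29)²/11.29 = 22.7274
df = 3

test statistic = 22.727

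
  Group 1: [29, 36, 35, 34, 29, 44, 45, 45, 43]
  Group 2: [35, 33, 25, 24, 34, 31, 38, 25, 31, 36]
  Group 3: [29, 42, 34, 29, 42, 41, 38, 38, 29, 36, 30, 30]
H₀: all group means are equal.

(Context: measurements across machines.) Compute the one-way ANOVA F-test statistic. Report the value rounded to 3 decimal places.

test statistic = 3.274

Group means [37.78, 31.20, 34.83], grand mean 34.516
SSB = Σnᵢ(x̄ᵢ−x̄)² = 206.920; SSW = ΣΣ(x−x̄ᵢ)² = 884.822
MSB = 206.920/2 = 103.4599; MSW = 884.822/28 = 31.6008
F = MSB/MSW = 3.2740
df = (2, 28)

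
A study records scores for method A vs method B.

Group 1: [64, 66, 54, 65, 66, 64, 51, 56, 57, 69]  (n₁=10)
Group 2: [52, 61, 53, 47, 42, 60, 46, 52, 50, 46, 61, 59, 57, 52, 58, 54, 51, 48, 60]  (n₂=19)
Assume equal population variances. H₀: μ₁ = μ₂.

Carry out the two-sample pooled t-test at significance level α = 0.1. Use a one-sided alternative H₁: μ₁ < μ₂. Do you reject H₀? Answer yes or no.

reject H₀: no

x̄₁=61.200, s₁=6.125, n₁=10
x̄₂=53.105, s₂=5.772, n₂=19
s_p² = [9·6.125² + 18·5.772²]/27 = 34.7181
SE = √(s_p²·(1/10+1/19)) = 2.3020
t = (61.200−53.105)/2.3020 = 3.5164
df = 27
p-value (one-sided, H₁ less) = 0.99922
At α=0.1: p ≥ α → fail to reject H₀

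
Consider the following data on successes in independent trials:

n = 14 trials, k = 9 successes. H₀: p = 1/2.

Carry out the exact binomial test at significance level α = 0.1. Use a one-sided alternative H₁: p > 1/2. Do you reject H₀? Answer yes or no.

reject H₀: no

Exact binomial: n=14, k=9, p₀=1/2=0.5000
P(X≥9) from Σ C(n,i)·p₀^i·(1−p₀)^(n−i)
p-value (one-sided, H₁ greater) = 0.21198
At α=0.1: p ≥ α → fail to reject H₀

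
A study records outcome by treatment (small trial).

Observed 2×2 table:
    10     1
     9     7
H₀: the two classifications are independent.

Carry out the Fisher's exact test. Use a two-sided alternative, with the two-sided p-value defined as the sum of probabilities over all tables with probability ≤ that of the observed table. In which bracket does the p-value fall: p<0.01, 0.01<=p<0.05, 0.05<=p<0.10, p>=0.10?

Margins: r₁=11, r₂=16, c₁=19, c₂=8, n=27
p_obs = C(11,10)·C(16,9)/C(27,19); sum pmf over tables with pmf ≤ p_obs
p-value (two-sided) = 0.08990
→ bracket: 0.05<=p<0.10

p-value bracket: 0.05<=p<0.10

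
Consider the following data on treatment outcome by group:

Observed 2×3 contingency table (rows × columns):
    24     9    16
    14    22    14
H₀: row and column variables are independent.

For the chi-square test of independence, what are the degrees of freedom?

df = (r−1)(c−1) = (2−1)·(3−1) = 2

degrees of freedom = 2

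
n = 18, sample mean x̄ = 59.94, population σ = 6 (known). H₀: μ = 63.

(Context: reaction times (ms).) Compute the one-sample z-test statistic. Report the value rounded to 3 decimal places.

SE = σ/√n = 6/√18 = 1.4142
z = (x̄−μ₀)/SE = (59.94−63)/1.4142 = -2.1637

test statistic = -2.164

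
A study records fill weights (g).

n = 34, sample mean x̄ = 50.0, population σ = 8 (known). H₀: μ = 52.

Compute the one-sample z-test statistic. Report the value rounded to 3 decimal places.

SE = σ/√n = 8/√34 = 1.3720
z = (x̄−μ₀)/SE = (50.0−52)/1.3720 = -1.4577

test statistic = -1.458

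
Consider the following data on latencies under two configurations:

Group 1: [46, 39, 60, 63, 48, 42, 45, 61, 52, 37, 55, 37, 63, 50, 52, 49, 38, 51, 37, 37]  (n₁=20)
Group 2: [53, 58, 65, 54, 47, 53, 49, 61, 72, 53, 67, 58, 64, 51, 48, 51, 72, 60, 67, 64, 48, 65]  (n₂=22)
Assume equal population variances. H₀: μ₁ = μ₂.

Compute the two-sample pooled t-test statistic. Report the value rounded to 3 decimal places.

x̄₁=48.100, s₁=9.095, n₁=20
x̄₂=58.182, s₂=7.950, n₂=22
s_p² = [19·9.095² + 21·7.950²]/40 = 72.4768
SE = √(s_p²·(1/20+1/22)) = 2.6303
t = (48.100−58.182)/2.6303 = -3.8330
df = 40

test statistic = -3.833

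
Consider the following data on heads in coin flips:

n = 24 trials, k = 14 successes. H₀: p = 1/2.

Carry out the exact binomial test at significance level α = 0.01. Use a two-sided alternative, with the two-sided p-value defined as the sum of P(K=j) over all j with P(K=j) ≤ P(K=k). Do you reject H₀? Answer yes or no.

Exact binomial: n=24, k=14, p₀=1/2=0.5000
P(X=j) = C(n,j)·p₀^j·(1−p₀)^(n−j); p = Σ P(X=j) over j with P(X=j) ≤ P(X=14)
p-value (two-sided) = 0.54126
At α=0.01: p ≥ α → fail to reject H₀

reject H₀: no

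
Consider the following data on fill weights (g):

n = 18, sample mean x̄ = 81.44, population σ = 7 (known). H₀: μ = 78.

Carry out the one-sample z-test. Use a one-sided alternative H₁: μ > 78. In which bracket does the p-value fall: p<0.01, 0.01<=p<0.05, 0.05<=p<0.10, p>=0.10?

p-value bracket: 0.01<=p<0.05

SE = σ/√n = 7/√18 = 1.6499
z = (x̄−μ₀)/SE = (81.44−78)/1.6499 = 2.0850
p-value (one-sided, H₁ greater) = 0.01854
→ bracket: 0.01<=p<0.05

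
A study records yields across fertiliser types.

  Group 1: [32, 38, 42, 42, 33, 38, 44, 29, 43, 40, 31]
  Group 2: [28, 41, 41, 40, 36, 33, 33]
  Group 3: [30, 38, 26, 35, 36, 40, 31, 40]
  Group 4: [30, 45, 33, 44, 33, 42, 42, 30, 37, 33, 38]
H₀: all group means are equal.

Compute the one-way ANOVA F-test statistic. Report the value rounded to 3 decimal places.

Group means [37.45, 36.00, 34.50, 37.00], grand mean 36.405
SSB = Σnᵢ(x̄ᵢ−x̄)² = 46.192; SSW = ΣΣ(x−x̄ᵢ)² = 922.727
MSB = 46.192/3 = 15.3972; MSW = 922.727/33 = 27.9614
F = MSB/MSW = 0.5507
df = (3, 33)

test statistic = 0.551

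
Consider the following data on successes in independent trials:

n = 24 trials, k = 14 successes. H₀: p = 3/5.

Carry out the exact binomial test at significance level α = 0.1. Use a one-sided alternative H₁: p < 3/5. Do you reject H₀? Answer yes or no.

reject H₀: no

Exact binomial: n=24, k=14, p₀=3/5=0.6000
P(X≤14) from Σ C(n,i)·p₀^i·(1−p₀)^(n−i)
p-value (one-sided, H₁ less) = 0.51092
At α=0.1: p ≥ α → fail to reject H₀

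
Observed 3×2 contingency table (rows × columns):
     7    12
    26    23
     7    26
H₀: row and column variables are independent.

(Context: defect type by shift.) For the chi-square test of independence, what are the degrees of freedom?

df = (r−1)(c−1) = (3−1)·(2−1) = 2

degrees of freedom = 2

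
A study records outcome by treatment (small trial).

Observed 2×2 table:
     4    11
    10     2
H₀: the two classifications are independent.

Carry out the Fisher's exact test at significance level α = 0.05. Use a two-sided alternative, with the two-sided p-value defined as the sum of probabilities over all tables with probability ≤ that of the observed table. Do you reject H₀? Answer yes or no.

Margins: r₁=15, r₂=12, c₁=14, c₂=13, n=27
p_obs = C(15,4)·C(12,10)/C(27,14); sum pmf over tables with pmf ≤ p_obs
p-value (two-sided) = 0.00633
At α=0.05: p < α → reject H₀

reject H₀: yes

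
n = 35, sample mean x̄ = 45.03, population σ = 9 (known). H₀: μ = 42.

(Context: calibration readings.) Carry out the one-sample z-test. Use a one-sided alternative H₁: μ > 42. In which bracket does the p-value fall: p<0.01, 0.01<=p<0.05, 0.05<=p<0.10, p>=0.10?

p-value bracket: 0.01<=p<0.05

SE = σ/√n = 9/√35 = 1.5213
z = (x̄−μ₀)/SE = (45.03−42)/1.5213 = 1.9917
p-value (one-sided, H₁ greater) = 0.02320
→ bracket: 0.01<=p<0.05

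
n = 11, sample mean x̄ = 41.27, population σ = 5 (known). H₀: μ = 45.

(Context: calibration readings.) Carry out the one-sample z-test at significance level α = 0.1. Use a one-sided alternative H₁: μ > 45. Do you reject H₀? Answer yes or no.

SE = σ/√n = 5/√11 = 1.5076
z = (x̄−μ₀)/SE = (41.27−45)/1.5076 = -2.4742
p-value (one-sided, H₁ greater) = 0.99332
At α=0.1: p ≥ α → fail to reject H₀

reject H₀: no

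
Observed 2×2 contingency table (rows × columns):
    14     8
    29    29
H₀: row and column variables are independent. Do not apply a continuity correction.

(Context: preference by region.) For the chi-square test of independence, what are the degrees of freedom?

df = (r−1)(c−1) = (2−1)·(2−1) = 1

degrees of freedom = 1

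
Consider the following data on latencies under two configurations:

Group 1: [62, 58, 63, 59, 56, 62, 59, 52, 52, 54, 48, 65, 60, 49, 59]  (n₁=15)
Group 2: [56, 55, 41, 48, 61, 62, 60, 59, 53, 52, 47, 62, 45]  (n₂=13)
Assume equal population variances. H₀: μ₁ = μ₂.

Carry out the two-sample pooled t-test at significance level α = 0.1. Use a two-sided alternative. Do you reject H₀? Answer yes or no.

x̄₁=57.200, s₁=5.185, n₁=15
x̄₂=53.923, s₂=6.970, n₂=13
s_p² = [14·5.185² + 12·6.970²]/26 = 36.8970
SE = √(s_p²·(1/15+1/13)) = 2.3017
t = (57.200−53.923)/2.3017 = 1.4237
df = 26
p-value (two-sided) = 0.16643
At α=0.1: p ≥ α → fail to reject H₀

reject H₀: no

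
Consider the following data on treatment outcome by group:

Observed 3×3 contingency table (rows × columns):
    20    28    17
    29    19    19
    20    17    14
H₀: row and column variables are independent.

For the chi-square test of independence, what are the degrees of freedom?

degrees of freedom = 4

df = (r−1)(c−1) = (3−1)·(3−1) = 4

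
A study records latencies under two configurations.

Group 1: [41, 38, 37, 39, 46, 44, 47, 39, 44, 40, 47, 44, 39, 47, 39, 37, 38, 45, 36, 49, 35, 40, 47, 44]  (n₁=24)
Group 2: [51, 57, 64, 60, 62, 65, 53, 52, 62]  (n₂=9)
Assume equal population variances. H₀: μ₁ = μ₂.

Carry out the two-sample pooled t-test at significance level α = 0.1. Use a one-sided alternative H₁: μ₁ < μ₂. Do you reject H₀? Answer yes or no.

x̄₁=41.750, s₁=4.173, n₁=24
x̄₂=58.444, s₂=5.364, n₂=9
s_p² = [23·4.173² + 8·5.364²]/31 = 20.3459
SE = √(s_p²·(1/24+1/9)) = 1.7631
t = (41.750−58.444)/1.7631 = -9.4690
df = 31
p-value (one-sided, H₁ less) = 0.00000
At α=0.1: p < α → reject H₀

reject H₀: yes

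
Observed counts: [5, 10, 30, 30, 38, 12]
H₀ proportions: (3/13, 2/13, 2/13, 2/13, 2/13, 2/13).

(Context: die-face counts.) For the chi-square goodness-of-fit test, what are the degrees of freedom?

df = k − 1 = 6 − 1 = 5

degrees of freedom = 5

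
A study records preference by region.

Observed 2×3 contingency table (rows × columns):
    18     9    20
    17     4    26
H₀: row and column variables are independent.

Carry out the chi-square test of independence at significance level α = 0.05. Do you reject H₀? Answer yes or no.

Row totals [47, 47], col totals [35, 13, 46], n=94
χ² = (18−17.50)²/17.50 + (9−6.50)²/6.50 + (20−23.00)²/23.00 + (17−17.50)²/17.50 + (4−6.50)²/6.50 + (26−23.00)²/23.00 = 2.7343
df = 2
p-value (upper-tail) = 0.25484
At α=0.05: p ≥ α → fail to reject H₀

reject H₀: no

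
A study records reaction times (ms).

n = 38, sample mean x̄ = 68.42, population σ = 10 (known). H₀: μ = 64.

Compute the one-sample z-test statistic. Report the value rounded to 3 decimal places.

SE = σ/√n = 10/√38 = 1.6222
z = (x̄−μ₀)/SE = (68.42−64)/1.6222 = 2.7247

test statistic = 2.725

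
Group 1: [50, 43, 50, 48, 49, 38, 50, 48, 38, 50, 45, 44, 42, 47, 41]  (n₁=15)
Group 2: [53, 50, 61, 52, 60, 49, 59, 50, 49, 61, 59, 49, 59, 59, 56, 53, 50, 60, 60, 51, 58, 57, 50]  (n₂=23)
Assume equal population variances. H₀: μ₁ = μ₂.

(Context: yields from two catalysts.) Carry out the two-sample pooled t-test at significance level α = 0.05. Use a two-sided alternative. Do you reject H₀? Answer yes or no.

x̄₁=45.533, s₁=4.324, n₁=15
x̄₂=55.000, s₂=4.602, n₂=23
s_p² = [14·4.324² + 22·4.602²]/36 = 20.2148
SE = √(s_p²·(1/15+1/23)) = 1.4922
t = (45.533−55.000)/1.4922 = -6.3442
df = 36
p-value (two-sided) = 0.00000
At α=0.05: p < α → reject H₀

reject H₀: yes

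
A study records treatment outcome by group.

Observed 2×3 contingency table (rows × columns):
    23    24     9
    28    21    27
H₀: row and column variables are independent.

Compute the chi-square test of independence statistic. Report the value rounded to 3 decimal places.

test statistic = 6.816

Row totals [56, 76], col totals [51, 45, 36], n=132
χ² = (23−21.64)²/21.64 + (24−19.09)²/19.09 + (9−15.27)²/15.27 + (28−29.36)²/29.36 + (21−25.91)²/25.91 + (27−20.73)²/20.73 = 6.8164
df = 2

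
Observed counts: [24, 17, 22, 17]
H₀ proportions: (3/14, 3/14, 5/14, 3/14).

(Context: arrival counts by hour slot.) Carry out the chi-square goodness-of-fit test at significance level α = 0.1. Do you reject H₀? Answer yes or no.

n = 80; E_i = n·p_i = [17.14, 17.14, 28.57, 17.14]
χ² = (24−17.14)²/17.14 + (17−17.14)²/17.14 + (22−28.57)²/28.57 + (17−17.14)²/17.14 = 4.2567
df = 3
p-value (upper-tail) = 0.23505
At α=0.1: p ≥ α → fail to reject H₀

reject H₀: no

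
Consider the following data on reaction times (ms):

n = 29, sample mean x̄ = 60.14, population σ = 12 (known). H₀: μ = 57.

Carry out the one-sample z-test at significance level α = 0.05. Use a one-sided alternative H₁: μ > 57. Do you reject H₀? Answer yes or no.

SE = σ/√n = 12/√29 = 2.2283
z = (x̄−μ₀)/SE = (60.14−57)/2.2283 = 1.4091
p-value (one-sided, H₁ greater) = 0.07940
At α=0.05: p ≥ α → fail to reject H₀

reject H₀: no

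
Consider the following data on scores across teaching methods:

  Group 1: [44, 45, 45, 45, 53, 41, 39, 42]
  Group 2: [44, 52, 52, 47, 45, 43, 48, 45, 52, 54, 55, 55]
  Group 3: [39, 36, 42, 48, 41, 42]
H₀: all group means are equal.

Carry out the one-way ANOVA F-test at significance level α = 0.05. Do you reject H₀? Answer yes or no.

Group means [44.25, 49.33, 41.33], grand mean 45.923
SSB = Σnᵢ(x̄ᵢ−x̄)² = 288.346; SSW = ΣΣ(x−x̄ᵢ)² = 421.500
MSB = 288.346/2 = 144.1731; MSW = 421.500/23 = 18.3261
F = MSB/MSW = 7.8671
df = (2, 23)
p-value (upper-tail) = 0.00249
At α=0.05: p < α → reject H₀

reject H₀: yes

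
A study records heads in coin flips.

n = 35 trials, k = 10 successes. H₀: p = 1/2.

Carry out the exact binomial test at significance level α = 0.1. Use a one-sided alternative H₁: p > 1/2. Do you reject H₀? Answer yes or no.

Exact binomial: n=35, k=10, p₀=1/2=0.5000
P(X≥10) from Σ C(n,i)·p₀^i·(1−p₀)^(n−i)
p-value (one-sided, H₁ greater) = 0.99701
At α=0.1: p ≥ α → fail to reject H₀

reject H₀: no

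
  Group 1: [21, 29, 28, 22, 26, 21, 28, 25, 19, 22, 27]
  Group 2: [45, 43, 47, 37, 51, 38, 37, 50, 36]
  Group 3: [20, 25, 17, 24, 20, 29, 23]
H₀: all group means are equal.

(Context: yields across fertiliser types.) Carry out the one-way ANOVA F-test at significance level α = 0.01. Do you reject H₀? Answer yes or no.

reject H₀: yes

Group means [24.36, 42.67, 22.57], grand mean 30.000
SSB = Σnᵢ(x̄ᵢ−x̄)² = 2179.740; SSW = ΣΣ(x−x̄ᵢ)² = 492.260
MSB = 2179.740/2 = 1089.8701; MSW = 492.260/24 = 20.5108
F = MSB/MSW = 53.1363
df = (2, 24)
p-value (upper-tail) = 0.00000
At α=0.01: p < α → reject H₀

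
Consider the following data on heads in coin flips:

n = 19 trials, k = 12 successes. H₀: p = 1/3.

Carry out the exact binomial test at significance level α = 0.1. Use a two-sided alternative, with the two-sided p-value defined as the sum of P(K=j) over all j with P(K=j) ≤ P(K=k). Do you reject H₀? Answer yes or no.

Exact binomial: n=19, k=12, p₀=1/3=0.3333
P(X=j) = C(n,j)·p₀^j·(1−p₀)^(n−j); p = Σ P(X=j) over j with P(X=j) ≤ P(X=12)
p-value (two-sided) = 0.01216
At α=0.1: p < α → reject H₀

reject H₀: yes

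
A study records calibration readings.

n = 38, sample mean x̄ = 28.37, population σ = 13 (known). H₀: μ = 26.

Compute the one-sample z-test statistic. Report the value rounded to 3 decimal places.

SE = σ/√n = 13/√38 = 2.1089
z = (x̄−μ₀)/SE = (28.37−26)/2.1089 = 1.1238

test statistic = 1.124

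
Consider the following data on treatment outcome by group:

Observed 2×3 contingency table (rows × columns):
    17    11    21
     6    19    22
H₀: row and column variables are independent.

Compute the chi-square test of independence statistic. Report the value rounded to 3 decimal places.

test statistic = 7.379

Row totals [49, 47], col totals [23, 30, 43], n=96
χ² = (17−11.74)²/11.74 + (11−15.31)²/15.31 + (21−21.95)²/21.95 + (6−11.26)²/11.26 + (19−14.69)²/14.69 + (22−21.05)²/21.05 = 7.3790
df = 2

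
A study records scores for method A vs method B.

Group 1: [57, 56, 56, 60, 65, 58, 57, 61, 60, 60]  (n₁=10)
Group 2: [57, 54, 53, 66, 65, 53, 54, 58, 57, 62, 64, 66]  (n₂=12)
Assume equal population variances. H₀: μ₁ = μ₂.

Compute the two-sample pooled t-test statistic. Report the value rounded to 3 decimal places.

x̄₁=59.000, s₁=2.789, n₁=10
x̄₂=59.083, s₂=5.213, n₂=12
s_p² = [9·2.789² + 11·5.213²]/20 = 18.4458
SE = √(s_p²·(1/10+1/12)) = 1.8389
t = (59.000−59.083)/1.8389 = -0.0453
df = 20

test statistic = -0.045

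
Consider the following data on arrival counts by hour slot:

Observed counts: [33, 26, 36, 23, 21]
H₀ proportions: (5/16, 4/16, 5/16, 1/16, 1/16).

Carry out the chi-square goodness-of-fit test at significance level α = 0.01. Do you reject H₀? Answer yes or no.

n = 139; E_i = n·p_i = [43.44, 34.75, 43.44, 8.69, 8.69]
χ² = (33−43.44)²/43.44 + (26−34.75)²/34.75 + (36−43.44)²/43.44 + (23−8.69)²/8.69 + (21−8.69)²/8.69 = 47.0144
df = 4
p-value (upper-tail) = 0.00000
At α=0.01: p < α → reject H₀

reject H₀: yes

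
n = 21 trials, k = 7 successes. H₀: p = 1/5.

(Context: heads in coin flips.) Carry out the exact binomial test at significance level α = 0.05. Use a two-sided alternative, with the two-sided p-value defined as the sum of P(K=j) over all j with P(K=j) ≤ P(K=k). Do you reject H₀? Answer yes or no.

reject H₀: no

Exact binomial: n=21, k=7, p₀=1/5=0.2000
P(X=j) = C(n,j)·p₀^j·(1−p₀)^(n−j); p = Σ P(X=j) over j with P(X=j) ≤ P(X=7)
p-value (two-sided) = 0.16616
At α=0.05: p ≥ α → fail to reject H₀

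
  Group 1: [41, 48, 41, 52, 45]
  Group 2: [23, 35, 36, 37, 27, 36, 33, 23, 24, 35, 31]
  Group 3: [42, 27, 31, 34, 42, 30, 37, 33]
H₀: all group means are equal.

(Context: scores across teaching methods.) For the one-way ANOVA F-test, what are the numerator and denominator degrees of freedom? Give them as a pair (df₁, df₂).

degrees of freedom = [2, 21]

k = 3 groups, N = 24 total
df = (k−1, N−k) = (3−1, 24−3) = (2, 21)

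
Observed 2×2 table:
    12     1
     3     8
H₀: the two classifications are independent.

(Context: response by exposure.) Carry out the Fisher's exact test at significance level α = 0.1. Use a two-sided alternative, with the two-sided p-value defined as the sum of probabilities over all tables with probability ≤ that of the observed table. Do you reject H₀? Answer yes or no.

Margins: r₁=13, r₂=11, c₁=15, c₂=9, n=24
p_obs = C(13,12)·C(11,3)/C(24,15); sum pmf over tables with pmf ≤ p_obs
p-value (two-sided) = 0.00223
At α=0.1: p < α → reject H₀

reject H₀: yes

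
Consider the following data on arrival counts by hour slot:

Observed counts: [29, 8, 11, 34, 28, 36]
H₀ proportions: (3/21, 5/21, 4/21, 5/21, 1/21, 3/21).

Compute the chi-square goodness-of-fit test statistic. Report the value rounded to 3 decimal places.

n = 146; E_i = n·p_i = [20.86, 34.76, 27.81, 34.76, 6.95, 20.86]
χ² = (29−20.86)²/20.86 + (8−34.76)²/34.76 + (11−27.81)²/27.81 + (34−34.76)²/34.76 + (28−6.95)²/6.95 + (36−20.86)²/20.86 = 108.6729
df = 5

test statistic = 108.673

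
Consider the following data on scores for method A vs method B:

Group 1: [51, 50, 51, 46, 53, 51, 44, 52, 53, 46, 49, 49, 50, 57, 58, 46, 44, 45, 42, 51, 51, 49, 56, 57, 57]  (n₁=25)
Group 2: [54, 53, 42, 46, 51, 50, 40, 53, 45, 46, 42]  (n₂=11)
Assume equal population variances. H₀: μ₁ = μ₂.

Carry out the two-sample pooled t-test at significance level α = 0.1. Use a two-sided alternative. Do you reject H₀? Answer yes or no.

reject H₀: yes

x̄₁=50.320, s₁=4.488, n₁=25
x̄₂=47.455, s₂=4.987, n₂=11
s_p² = [24·4.488² + 10·4.987²]/34 = 21.5343
SE = √(s_p²·(1/25+1/11)) = 1.6790
t = (50.320−47.455)/1.6790 = 1.7066
df = 34
p-value (two-sided) = 0.09701
At α=0.1: p < α → reject H₀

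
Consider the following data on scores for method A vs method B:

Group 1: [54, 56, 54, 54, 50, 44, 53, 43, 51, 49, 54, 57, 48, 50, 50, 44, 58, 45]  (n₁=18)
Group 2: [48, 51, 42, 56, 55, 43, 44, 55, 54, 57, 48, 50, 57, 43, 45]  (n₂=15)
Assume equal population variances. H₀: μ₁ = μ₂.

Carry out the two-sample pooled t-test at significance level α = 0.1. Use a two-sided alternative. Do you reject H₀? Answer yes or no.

reject H₀: no

x̄₁=50.778, s₁=4.622, n₁=18
x̄₂=49.867, s₂=5.553, n₂=15
s_p² = [17·4.622² + 14·5.553²]/31 = 25.6401
SE = √(s_p²·(1/18+1/15)) = 1.7703
t = (50.778−49.867)/1.7703 = 0.5147
df = 31
p-value (two-sided) = 0.61043
At α=0.1: p ≥ α → fail to reject H₀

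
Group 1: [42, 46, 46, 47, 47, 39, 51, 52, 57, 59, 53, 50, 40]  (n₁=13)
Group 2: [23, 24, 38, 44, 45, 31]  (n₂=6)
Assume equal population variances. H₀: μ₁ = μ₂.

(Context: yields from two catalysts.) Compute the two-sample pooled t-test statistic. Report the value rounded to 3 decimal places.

test statistic = 3.933

x̄₁=48.385, s₁=6.090, n₁=13
x̄₂=34.167, s₂=9.663, n₂=6
s_p² = [12·6.090² + 5·9.663²]/17 = 53.6418
SE = √(s_p²·(1/13+1/6)) = 3.6148
t = (48.385−34.167)/3.6148 = 3.9333
df = 17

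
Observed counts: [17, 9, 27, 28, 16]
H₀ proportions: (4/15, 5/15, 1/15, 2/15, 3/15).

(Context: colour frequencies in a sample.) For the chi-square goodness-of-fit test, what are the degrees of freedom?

degrees of freedom = 4

df = k − 1 = 5 − 1 = 4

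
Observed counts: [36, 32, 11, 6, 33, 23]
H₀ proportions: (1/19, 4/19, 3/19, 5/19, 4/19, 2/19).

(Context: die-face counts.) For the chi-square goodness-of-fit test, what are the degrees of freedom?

df = k − 1 = 6 − 1 = 5

degrees of freedom = 5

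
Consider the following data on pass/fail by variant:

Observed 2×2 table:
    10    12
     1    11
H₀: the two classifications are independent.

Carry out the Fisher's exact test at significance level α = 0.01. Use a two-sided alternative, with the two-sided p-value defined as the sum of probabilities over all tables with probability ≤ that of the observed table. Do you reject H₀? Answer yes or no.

Margins: r₁=22, r₂=12, c₁=11, c₂=23, n=34
p_obs = C(22,10)·C(12,1)/C(34,11); sum pmf over tables with pmf ≤ p_obs
p-value (two-sided) = 0.05269
At α=0.01: p ≥ α → fail to reject H₀

reject H₀: no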